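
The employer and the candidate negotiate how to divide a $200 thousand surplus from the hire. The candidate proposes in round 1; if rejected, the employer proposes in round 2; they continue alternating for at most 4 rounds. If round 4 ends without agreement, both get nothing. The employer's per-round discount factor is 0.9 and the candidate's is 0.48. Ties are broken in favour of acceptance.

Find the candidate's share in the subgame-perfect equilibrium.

Round 4 (the employer proposes): rejection yields 0 for the candidate; the employer offers 0 and keeps 200.
Round 3 (the candidate proposes): the employer can get 200 next round, worth 0.9 × 200 = 180 now, so the candidate offers 180, keeping 20.
Round 2 (the employer proposes): the candidate can get 20 next round, worth 0.48 × 20 = 9.6 now, so the employer offers 9.6, keeping 190.4.
Round 1 (the candidate proposes): the employer can get 190.4 next round, worth 0.9 × 190.4 = 171.36 now; the candidate offers that and keeps 28.64.

28.64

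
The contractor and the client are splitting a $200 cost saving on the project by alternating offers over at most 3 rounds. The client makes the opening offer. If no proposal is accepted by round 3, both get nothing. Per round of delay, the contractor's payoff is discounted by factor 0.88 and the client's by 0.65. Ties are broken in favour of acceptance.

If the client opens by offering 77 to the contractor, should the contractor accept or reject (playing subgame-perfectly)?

Accept

Round 3 (the client proposes): rejection yields 0 for the contractor; the client offers 0 and keeps 200.
Round 2 (the contractor proposes): the client can get 200 next round, worth 0.65 × 200 = 130 now. The contractor offers 130 and keeps 200 − 130 = 70.
So by rejecting in round 1, the contractor gets 70 next round, worth 0.88 × 70 = 61.6 now.
Offer 77 ≥ 61.6, so the contractor accepts.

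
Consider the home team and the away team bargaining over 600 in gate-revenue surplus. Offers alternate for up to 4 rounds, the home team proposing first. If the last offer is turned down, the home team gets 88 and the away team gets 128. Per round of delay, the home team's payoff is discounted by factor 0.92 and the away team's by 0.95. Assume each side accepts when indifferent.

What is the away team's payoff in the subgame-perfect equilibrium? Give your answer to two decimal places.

Round 4 (the away team proposes): the home team gets 88 if talks fail, so the away team offers 88 and keeps 512.
Round 3 (the home team proposes): the away team can get 512 next round, worth 0.95 × 512 = 486.4 now. The home team offers 486.4 and keeps 600 − 486.4 = 113.6.
Round 2 (the away team proposes): the home team can get 113.6 next round, worth 0.92 × 113.6 = 104.512 now, so the away team offers 104.512, keeping 495.488.
Round 1 (the home team proposes): the away team can get 495.488 next round, worth 0.95 × 495.488 = 470.7136 now, so the home team offers 470.7136, keeping 129.2864.

470.71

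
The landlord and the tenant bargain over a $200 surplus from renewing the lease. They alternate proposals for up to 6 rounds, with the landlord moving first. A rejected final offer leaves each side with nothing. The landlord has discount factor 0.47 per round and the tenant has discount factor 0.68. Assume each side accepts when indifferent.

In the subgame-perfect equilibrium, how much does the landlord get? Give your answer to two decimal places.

90.99

Round 6 (the tenant proposes): the landlord will accept anything ≥ 0, so the tenant offers 0 and keeps 200.
Round 5 (the landlord proposes): the tenant can get 200 next round, worth 0.68 × 200 = 136 now; the landlord offers that and keeps 64.
Round 4 (the tenant proposes): the landlord can get 64 next round, worth 0.47 × 64 = 30.08 now. The tenant offers 30.08 and keeps 200 − 30.08 = 169.92.
Round 3 (the landlord proposes): the tenant can get 169.92 next round, worth 0.68 × 169.92 = 115.5456 now, so the landlord offers 115.5456, keeping 84.4544.
Round 2 (the tenant proposes): the landlord can get 84.4544 next round, worth 0.47 × 84.4544 = 39.693568 now. The tenant offers 39.693568 and keeps 200 − 39.693568 = 160.306432.
Round 1 (the landlord proposes): the tenant can get 160.306432 next round, worth 0.68 × 160.306432 = 109.00837376 now, so the landlord offers 109.00837376, keeping 90.99162624.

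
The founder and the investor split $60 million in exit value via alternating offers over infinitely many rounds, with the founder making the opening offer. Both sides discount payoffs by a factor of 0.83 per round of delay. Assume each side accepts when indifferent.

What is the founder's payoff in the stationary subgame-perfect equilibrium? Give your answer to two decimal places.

32.79

When the founder proposes, the investor accepts any offer worth at least 0.83 times what the investor would get by proposing next round; and vice versa.
This gives x = 60 − 0.83y and y = 60 − 0.83x, where x and y are each side's share when it proposes.
Hence (1 − 0.83·0.83)x = 60(1 − 0.83), i.e. 0.3111·x = 10.2.
x ≈ 32.7869; the investor's share is 60 − x ≈ 27.2131.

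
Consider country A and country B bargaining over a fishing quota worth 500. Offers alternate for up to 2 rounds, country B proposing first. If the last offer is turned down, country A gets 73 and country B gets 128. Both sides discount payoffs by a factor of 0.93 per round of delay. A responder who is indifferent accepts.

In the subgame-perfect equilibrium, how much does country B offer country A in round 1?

Round 2 (country A proposes): country B gets 128 if talks fail, so country A offers 128 and keeps 372.
Round 1 (country B proposes): country A can get 372 next round, worth 0.93 × 372 = 345.96 now. Country B offers 345.96 and keeps 500 − 345.96 = 154.04.

345.96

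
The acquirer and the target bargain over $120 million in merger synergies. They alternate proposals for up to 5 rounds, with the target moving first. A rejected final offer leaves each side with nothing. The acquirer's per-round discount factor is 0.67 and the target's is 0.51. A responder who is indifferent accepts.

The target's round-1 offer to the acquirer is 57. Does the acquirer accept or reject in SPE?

Round 5 (the target proposes): rejection yields 0 for the acquirer; the target offers 0 and keeps 120.
Round 4 (the acquirer proposes): the target can get 120 next round, worth 0.51 × 120 = 61.2 now, so the acquirer offers 61.2, keeping 58.8.
Round 3 (the target proposes): the acquirer can get 58.8 next round, worth 0.67 × 58.8 = 39.396 now, so the target offers 39.396, keeping 80.604.
Round 2 (the acquirer proposes): the target can get 80.604 next round, worth 0.51 × 80.604 = 41.10804 now; the acquirer offers that and keeps 78.89196.
So by rejecting in round 1, the acquirer gets 78.89196 next round, worth 0.67 × 78.89196 = 52.8576132 now.
Offer 57 ≥ 52.8576132, so the acquirer accepts.

Accept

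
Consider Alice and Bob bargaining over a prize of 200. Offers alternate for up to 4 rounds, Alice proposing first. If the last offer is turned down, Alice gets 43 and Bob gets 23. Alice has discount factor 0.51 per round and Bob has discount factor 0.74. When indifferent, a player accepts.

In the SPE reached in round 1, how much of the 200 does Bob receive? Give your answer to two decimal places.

Round 4 (Bob proposes): Alice gets 43 if talks fail, so Bob offers 43 and keeps 157.
Round 3 (Alice proposes): Bob can get 157 next round, worth 0.74 × 157 = 116.18 now, so Alice offers 116.18, keeping 83.82.
Round 2 (Bob proposes): Alice can get 83.82 next round, worth 0.51 × 83.82 = 42.7482 now, so Bob offers 42.7482, keeping 157.2518.
Round 1 (Alice proposes): Bob can get 157.2518 next round, worth 0.74 × 157.2518 = 116.366332 now; Alice offers that and keeps 83.633668.

116.37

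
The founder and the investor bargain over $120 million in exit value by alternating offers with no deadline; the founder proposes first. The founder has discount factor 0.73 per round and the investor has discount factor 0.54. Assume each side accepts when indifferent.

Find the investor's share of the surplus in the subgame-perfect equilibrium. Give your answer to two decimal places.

In a stationary SPE each proposer offers the other exactly their discounted continuation value.
If the founder keeps x when proposing and the investor keeps y when proposing, then x = 120 − 0.54y and y = 120 − 0.73x.
Solving: x = 120(1 − 0.54) / (1 − 0.73·0.54) = 55.2 / 0.6058 ≈ 91.1192.
The investor gets 120 − 91.1192 ≈ 28.8808.

28.88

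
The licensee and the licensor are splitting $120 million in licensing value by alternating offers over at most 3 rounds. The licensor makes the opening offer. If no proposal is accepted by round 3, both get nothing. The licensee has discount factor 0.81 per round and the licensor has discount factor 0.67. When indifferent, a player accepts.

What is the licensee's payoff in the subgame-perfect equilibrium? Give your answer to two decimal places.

32.08

Round 3 (the licensor proposes): the licensee will accept anything ≥ 0, so the licensor offers 0 and keeps 120.
Round 2 (the licensee proposes): the licensor can get 120 next round, worth 0.67 × 120 = 80.4 now, so the licensee offers 80.4, keeping 39.6.
Round 1 (the licensor proposes): the licensee can get 39.6 next round, worth 0.81 × 39.6 = 32.076 now. The licensor offers 32.076 and keeps 120 − 32.076 = 87.924.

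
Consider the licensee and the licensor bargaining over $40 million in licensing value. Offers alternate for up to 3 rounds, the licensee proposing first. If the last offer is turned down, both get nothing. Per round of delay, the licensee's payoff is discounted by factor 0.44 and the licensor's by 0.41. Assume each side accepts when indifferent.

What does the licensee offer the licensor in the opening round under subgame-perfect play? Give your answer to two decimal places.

9.18

Round 3 (the licensee proposes): rejection yields 0 for the licensor; the licensee offers 0 and keeps 40.
Round 2 (the licensor proposes): the licensee can get 40 next round, worth 0.44 × 40 = 17.6 now, so the licensor offers 17.6, keeping 22.4.
Round 1 (the licensee proposes): the licensor can get 22.4 next round, worth 0.41 × 22.4 = 9.184 now; the licensee offers that and keeps 30.816.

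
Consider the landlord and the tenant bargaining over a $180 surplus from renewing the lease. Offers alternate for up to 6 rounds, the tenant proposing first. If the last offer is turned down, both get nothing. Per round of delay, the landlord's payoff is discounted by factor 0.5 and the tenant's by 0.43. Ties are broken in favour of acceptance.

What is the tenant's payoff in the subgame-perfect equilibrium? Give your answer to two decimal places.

Solve by backward induction from round 6.
Round 6 (the landlord proposes): rejection yields 0 for the tenant; the landlord offers 0 and keeps 180.
Round 5 (the tenant proposes): the landlord can get 180 next round, worth 0.5 × 180 = 90 now. The tenant offers 90 and keeps 180 − 90 = 90.
Round 4 (the landlord proposes): the tenant can get 90 next round, worth 0.43 × 90 = 38.7 now; the landlord offers that and keeps 141.3.
Round 3 (the tenant proposes): the landlord can get 141.3 next round, worth 0.5 × 141.3 = 70.65 now; the tenant offers that and keeps 109.35.
Round 2 (the landlord proposes): the tenant can get 109.35 next round, worth 0.43 × 109.35 = 47.0205 now. The landlord offers 47.0205 and keeps 180 − 47.0205 = 132.9795.
Round 1 (the tenant proposes): the landlord can get 132.9795 next round, worth 0.5 × 132.9795 = 66.48975 now; the tenant offers that and keeps 113.51025.

113.51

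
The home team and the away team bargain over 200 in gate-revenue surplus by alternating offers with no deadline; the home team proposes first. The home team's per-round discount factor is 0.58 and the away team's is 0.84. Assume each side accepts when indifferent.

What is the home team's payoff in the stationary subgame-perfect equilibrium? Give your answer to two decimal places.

In a stationary SPE each proposer offers the other exactly their discounted continuation value.
If the home team keeps x when proposing and the away team keeps y when proposing, then x = 200 − 0.84y and y = 200 − 0.58x.
Solving: x = 200(1 − 0.84) / (1 − 0.58·0.84) = 32 / 0.5128 ≈ 62.4025.
The away team gets 200 − 62.4025 ≈ 137.5975.

62.40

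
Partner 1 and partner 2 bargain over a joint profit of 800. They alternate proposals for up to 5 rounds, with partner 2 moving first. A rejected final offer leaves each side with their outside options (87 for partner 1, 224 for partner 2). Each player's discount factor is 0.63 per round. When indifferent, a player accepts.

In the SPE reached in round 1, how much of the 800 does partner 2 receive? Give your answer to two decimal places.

Solve by backward induction from round 5.
Round 5 (partner 2 proposes): partner 1 gets 87 if talks fail, so partner 2 offers 87 and keeps 713.
Round 4 (partner 1 proposes): partner 2 can get 713 next round, worth 0.63 × 713 = 449.19 now. Partner 1 offers 449.19 and keeps 800 − 449.19 = 350.81.
Round 3 (partner 2 proposes): partner 1 can get 350.81 next round, worth 0.63 × 350.81 = 221.0103 now; partner 2 offers that and keeps 578.9897.
Round 2 (partner 1 proposes): partner 2 can get 578.9897 next round, worth 0.63 × 578.9897 = 364.763511 now; partner 1 offers that and keeps 435.236489.
Round 1 (partner 2 proposes): partner 1 can get 435.236489 next round, worth 0.63 × 435.236489 = 274.19898807 now. Partner 2 offers 274.19898807 and keeps 800 − 274.19898807 = 525.80101193.

525.80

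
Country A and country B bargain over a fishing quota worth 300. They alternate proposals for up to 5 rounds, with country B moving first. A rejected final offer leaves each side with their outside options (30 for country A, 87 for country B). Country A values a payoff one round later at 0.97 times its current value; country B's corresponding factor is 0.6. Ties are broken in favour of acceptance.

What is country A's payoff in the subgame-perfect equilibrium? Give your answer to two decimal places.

194.31

Round 5 (country B proposes): country A gets 30 if talks fail, so country B offers 30 and keeps 270.
Round 4 (country A proposes): country B can get 270 next round, worth 0.6 × 270 = 162 now, so country A offers 162, keeping 138.
Round 3 (country B proposes): country A can get 138 next round, worth 0.97 × 138 = 133.86 now; country B offers that and keeps 166.14.
Round 2 (country A proposes): country B can get 166.14 next round, worth 0.6 × 166.14 = 99.684 now; country A offers that and keeps 200.316.
Round 1 (country B proposes): country A can get 200.316 next round, worth 0.97 × 200.316 = 194.30652 now, so country B offers 194.30652, keeping 105.69348.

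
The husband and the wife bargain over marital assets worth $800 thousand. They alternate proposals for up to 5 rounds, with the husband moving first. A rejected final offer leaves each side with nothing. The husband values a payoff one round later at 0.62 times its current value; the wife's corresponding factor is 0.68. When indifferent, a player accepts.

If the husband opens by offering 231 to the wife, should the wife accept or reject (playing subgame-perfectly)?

Round 5 (the husband proposes): the wife will accept anything ≥ 0, so the husband offers 0 and keeps 800.
Round 4 (the wife proposes): the husband can get 800 next round, worth 0.62 × 800 = 496 now. The wife offers 496 and keeps 800 − 496 = 304.
Round 3 (the husband proposes): the wife can get 304 next round, worth 0.68 × 304 = 206.72 now, so the husband offers 206.72, keeping 593.28.
Round 2 (the wife proposes): the husband can get 593.28 next round, worth 0.62 × 593.28 = 367.8336 now. The wife offers 367.8336 and keeps 800 − 367.8336 = 432.1664.
So by rejecting in round 1, the wife gets 432.1664 next round, worth 0.68 × 432.1664 = 293.873152 now.
Offer 231 < 293.873152, so the wife rejects.

Reject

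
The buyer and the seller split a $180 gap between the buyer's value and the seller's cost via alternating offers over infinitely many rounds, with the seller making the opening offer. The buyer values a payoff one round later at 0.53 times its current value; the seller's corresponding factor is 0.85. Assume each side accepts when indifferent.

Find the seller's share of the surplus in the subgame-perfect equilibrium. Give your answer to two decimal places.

When the seller proposes, the buyer accepts any offer worth at least 0.53 times what the buyer would get by proposing next round; and vice versa.
This gives x = 180 − 0.53y and y = 180 − 0.85x, where x and y are each side's share when it proposes.
Hence (1 − 0.53·0.85)x = 180(1 − 0.53), i.e. 0.5495·x = 84.6.
x ≈ 153.9581; the buyer's share is 180 − x ≈ 26.0419.

153.96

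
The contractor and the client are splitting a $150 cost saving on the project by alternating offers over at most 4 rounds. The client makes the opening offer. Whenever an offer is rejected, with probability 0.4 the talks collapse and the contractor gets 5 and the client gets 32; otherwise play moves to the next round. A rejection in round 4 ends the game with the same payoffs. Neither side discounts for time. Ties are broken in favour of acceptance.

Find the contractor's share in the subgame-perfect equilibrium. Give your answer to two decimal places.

56.53

Round 4 (the contractor proposes): the client gets 32 if talks fail, so the contractor offers 32 and keeps 118.
Round 3 (the client proposes): rejecting gives the contractor an expected 0.6 × 118 + 0.4 × 5 = 72.8, so the client offers 72.8, keeping 77.2.
Round 2 (the contractor proposes): rejecting gives the client an expected 0.6 × 77.2 + 0.4 × 32 = 59.12; the contractor offers that and keeps 90.88.
Round 1 (the client proposes): rejecting gives the contractor an expected 0.6 × 90.88 + 0.4 × 5 = 56.528, so the client offers 56.528, keeping 93.472.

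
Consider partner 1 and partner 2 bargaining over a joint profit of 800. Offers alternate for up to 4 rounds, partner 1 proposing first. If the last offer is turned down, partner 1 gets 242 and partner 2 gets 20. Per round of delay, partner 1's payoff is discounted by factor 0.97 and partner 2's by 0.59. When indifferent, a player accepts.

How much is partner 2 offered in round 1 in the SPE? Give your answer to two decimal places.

202.57

Round 4 (partner 2 proposes): partner 1 gets 242 if talks fail, so partner 2 offers 242 and keeps 558.
Round 3 (partner 1 proposes): partner 2 can get 558 next round, worth 0.59 × 558 = 329.22 now; partner 1 offers that and keeps 470.78.
Round 2 (partner 2 proposes): partner 1 can get 470.78 next round, worth 0.97 × 470.78 = 456.6566 now. Partner 2 offers 456.6566 and keeps 800 − 456.6566 = 343.3434.
Round 1 (partner 1 proposes): partner 2 can get 343.3434 next round, worth 0.59 × 343.3434 = 202.572606 now, so partner 1 offers 202.572606, keeping 597.427394.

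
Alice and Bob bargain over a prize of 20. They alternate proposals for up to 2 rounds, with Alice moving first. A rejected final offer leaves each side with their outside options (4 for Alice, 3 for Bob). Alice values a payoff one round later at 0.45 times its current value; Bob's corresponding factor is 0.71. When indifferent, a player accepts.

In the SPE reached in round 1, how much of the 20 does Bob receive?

11.36

Work backward from the last round.
Round 2 (Bob proposes): Alice gets 4 if talks fail, so Bob offers 4 and keeps 16.
Round 1 (Alice proposes): Bob can get 16 next round, worth 0.71 × 16 = 11.36 now; Alice offers that and keeps 8.64.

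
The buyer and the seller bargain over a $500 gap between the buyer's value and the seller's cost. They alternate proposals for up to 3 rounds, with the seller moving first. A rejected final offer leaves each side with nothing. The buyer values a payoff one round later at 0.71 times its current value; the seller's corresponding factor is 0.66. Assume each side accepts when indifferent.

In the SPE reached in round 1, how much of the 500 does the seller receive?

Round 3 (the seller proposes): the buyer will accept anything ≥ 0, so the seller offers 0 and keeps 500.
Round 2 (the buyer proposes): the seller can get 500 next round, worth 0.66 × 500 = 330 now, so the buyer offers 330, keeping 170.
Round 1 (the seller proposes): the buyer can get 170 next round, worth 0.71 × 170 = 120.7 now. The seller offers 120.7 and keeps 500 − 120.7 = 379.3.

379.3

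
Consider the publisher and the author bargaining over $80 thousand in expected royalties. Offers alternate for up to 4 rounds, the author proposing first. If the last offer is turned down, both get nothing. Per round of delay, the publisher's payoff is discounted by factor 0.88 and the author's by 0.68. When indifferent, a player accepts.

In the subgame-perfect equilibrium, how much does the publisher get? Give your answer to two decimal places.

64.66

Round 4 (the publisher proposes): rejection yields 0 for the author; the publisher offers 0 and keeps 80.
Round 3 (the author proposes): the publisher can get 80 next round, worth 0.88 × 80 = 70.4 now, so the author offers 70.4, keeping 9.6.
Round 2 (the publisher proposes): the author can get 9.6 next round, worth 0.68 × 9.6 = 6.528 now; the publisher offers that and keeps 73.472.
Round 1 (the author proposes): the publisher can get 73.472 next round, worth 0.88 × 73.472 = 64.65536 now. The author offers 64.65536 and keeps 80 − 64.65536 = 15.34464.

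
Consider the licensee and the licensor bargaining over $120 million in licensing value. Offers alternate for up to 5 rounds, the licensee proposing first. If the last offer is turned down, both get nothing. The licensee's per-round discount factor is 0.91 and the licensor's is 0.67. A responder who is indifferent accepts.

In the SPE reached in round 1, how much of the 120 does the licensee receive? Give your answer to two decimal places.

108.35

Round 5 (the licensee proposes): the licensor will accept anything ≥ 0, so the licensee offers 0 and keeps 120.
Round 4 (the licensor proposes): the licensee can get 120 next round, worth 0.91 × 120 = 109.2 now. The licensor offers 109.2 and keeps 120 − 109.2 = 10.8.
Round 3 (the licensee proposes): the licensor can get 10.8 next round, worth 0.67 × 10.8 = 7.236 now. The licensee offers 7.236 and keeps 120 − 7.236 = 112.764.
Round 2 (the licensor proposes): the licensee can get 112.764 next round, worth 0.91 × 112.764 = 102.61524 now; the licensor offers that and keeps 17.38476.
Round 1 (the licensee proposes): the licensor can get 17.38476 next round, worth 0.67 × 17.38476 = 11.6477892 now, so the licensee offers 11.6477892, keeping 108.3522108.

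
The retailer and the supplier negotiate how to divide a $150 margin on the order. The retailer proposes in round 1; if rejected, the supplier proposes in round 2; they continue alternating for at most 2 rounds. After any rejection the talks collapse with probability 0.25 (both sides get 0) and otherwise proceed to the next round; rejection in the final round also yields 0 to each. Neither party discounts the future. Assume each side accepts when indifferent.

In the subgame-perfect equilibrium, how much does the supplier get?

Round 2 (the supplier proposes): rejection yields 0 for the retailer; the supplier offers 0 and keeps 150.
Round 1 (the retailer proposes): rejecting gives the supplier an expected 0.75 × 150 = 112.5. The retailer offers 112.5 and keeps 150 − 112.5 = 37.5.

112.5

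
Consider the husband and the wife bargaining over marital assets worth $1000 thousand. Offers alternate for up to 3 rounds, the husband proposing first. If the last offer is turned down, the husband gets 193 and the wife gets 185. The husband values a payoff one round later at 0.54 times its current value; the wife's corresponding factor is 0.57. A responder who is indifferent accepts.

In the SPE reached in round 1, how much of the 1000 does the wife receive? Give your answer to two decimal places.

319.14

Round 3 (the husband proposes): the wife gets 185 if talks fail, so the husband offers 185 and keeps 815.
Round 2 (the wife proposes): the husband can get 815 next round, worth 0.54 × 815 = 440.1 now; the wife offers that and keeps 559.9.
Round 1 (the husband proposes): the wife can get 559.9 next round, worth 0.57 × 559.9 = 319.143 now. The husband offers 319.143 and keeps 1000 − 319.143 = 680.857.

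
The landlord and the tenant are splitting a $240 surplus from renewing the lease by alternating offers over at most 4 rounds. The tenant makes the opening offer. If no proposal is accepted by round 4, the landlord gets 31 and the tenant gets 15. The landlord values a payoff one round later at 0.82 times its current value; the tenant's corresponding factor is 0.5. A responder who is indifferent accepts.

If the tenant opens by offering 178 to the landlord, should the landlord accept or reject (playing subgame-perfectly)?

Accept

Round 4 (the landlord proposes): the tenant gets 15 if talks fail, so the landlord offers 15 and keeps 225.
Round 3 (the tenant proposes): the landlord can get 225 next round, worth 0.82 × 225 = 184.5 now, so the tenant offers 184.5, keeping 55.5.
Round 2 (the landlord proposes): the tenant can get 55.5 next round, worth 0.5 × 55.5 = 27.75 now; the landlord offers that and keeps 212.25.
So by rejecting in round 1, the landlord gets 212.25 next round, worth 0.82 × 212.25 = 174.045 now.
Offer 178 ≥ 174.045, so the landlord accepts.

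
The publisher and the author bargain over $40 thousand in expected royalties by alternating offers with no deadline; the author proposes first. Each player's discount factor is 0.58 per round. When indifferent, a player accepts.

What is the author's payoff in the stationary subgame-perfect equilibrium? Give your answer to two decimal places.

In a stationary SPE each proposer offers the other exactly their discounted continuation value.
If the author keeps x when proposing and the publisher keeps y when proposing, then x = 40 − 0.58y and y = 40 − 0.58x.
Solving: x = 40(1 − 0.58) / (1 − 0.58·0.58) = 16.8 / 0.6636 ≈ 25.3165.
The publisher gets 40 − 25.3165 ≈ 14.6835.

25.32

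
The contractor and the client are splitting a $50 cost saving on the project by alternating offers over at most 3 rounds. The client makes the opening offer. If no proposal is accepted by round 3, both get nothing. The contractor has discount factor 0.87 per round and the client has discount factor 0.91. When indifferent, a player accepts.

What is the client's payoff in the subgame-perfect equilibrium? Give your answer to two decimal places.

Round 3 (the client proposes): the contractor will accept anything ≥ 0, so the client offers 0 and keeps 50.
Round 2 (the contractor proposes): the client can get 50 next round, worth 0.91 × 50 = 45.5 now; the contractor offers that and keeps 4.5.
Round 1 (the client proposes): the contractor can get 4.5 next round, worth 0.87 × 4.5 = 3.915 now. The client offers 3.915 and keeps 50 − 3.915 = 46.085.

46.09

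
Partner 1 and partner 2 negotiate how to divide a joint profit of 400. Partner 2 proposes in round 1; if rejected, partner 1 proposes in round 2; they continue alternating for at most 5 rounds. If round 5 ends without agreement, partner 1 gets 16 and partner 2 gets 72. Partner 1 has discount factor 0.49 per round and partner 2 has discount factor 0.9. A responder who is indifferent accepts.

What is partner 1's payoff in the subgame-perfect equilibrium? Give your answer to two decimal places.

Solve by backward induction from round 5.
Round 5 (partner 2 proposes): partner 1 gets 16 if talks fail, so partner 2 offers 16 and keeps 384.
Round 4 (partner 1 proposes): partner 2 can get 384 next round, worth 0.9 × 384 = 345.6 now, so partner 1 offers 345.6, keeping 54.4.
Round 3 (partner 2 proposes): partner 1 can get 54.4 next round, worth 0.49 × 54.4 = 26.656 now; partner 2 offers that and keeps 373.344.
Round 2 (partner 1 proposes): partner 2 can get 373.344 next round, worth 0.9 × 373.344 = 336.0096 now, so partner 1 offers 336.0096, keeping 63.9904.
Round 1 (partner 2 proposes): partner 1 can get 63.9904 next round, worth 0.49 × 63.9904 = 31.355296 now; partner 2 offers that and keeps 368.644704.

31.36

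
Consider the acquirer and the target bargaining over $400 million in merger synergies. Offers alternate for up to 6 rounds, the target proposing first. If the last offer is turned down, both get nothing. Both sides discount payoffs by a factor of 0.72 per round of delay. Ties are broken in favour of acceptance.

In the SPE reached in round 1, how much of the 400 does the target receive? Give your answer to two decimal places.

By backward induction:
Round 6 (the acquirer proposes): rejection yields 0 for the target; the acquirer offers 0 and keeps 400.
Round 5 (the target proposes): the acquirer can get 400 next round, worth 0.72 × 400 = 288 now, so the target offers 288, keeping 112.
Round 4 (the acquirer proposes): the target can get 112 next round, worth 0.72 × 112 = 80.64 now; the acquirer offers that and keeps 319.36.
Round 3 (the target proposes): the acquirer can get 319.36 next round, worth 0.72 × 319.36 = 229.9392 now, so the target offers 229.9392, keeping 170.0608.
Round 2 (the acquirer proposes): the target can get 170.0608 next round, worth 0.72 × 170.0608 = 122.443776 now. The acquirer offers 122.443776 and keeps 400 − 122.443776 = 277.556224.
Round 1 (the target proposes): the acquirer can get 277.556224 next round, worth 0.72 × 277.556224 = 199.84048128 now; the target offers that and keeps 200.15951872.

200.16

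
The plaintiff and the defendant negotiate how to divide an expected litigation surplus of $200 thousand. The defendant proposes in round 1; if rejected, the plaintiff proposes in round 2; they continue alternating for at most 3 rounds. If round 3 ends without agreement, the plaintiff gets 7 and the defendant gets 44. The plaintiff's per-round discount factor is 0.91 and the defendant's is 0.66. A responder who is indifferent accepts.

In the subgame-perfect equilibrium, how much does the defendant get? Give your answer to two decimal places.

133.92

Solve by backward induction from round 3.
Round 3 (the defendant proposes): the plaintiff gets 7 if talks fail, so the defendant offers 7 and keeps 193.
Round 2 (the plaintiff proposes): the defendant can get 193 next round, worth 0.66 × 193 = 127.38 now; the plaintiff offers that and keeps 72.62.
Round 1 (the defendant proposes): the plaintiff can get 72.62 next round, worth 0.91 × 72.62 = 66.0842 now. The defendant offers 66.0842 and keeps 200 − 66.0842 = 133.9158.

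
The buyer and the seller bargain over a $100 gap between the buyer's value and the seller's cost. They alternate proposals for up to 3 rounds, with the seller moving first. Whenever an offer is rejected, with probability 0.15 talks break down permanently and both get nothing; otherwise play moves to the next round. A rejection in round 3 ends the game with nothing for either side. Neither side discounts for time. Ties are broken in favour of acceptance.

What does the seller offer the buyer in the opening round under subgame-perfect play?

12.75

Round 3 (the seller proposes): the buyer will accept anything ≥ 0, so the seller offers 0 and keeps 100.
Round 2 (the buyer proposes): rejecting gives the seller an expected 0.85 × 100 = 85; the buyer offers that and keeps 15.
Round 1 (the seller proposes): rejecting gives the buyer an expected 0.85 × 15 = 12.75; the seller offers that and keeps 87.25.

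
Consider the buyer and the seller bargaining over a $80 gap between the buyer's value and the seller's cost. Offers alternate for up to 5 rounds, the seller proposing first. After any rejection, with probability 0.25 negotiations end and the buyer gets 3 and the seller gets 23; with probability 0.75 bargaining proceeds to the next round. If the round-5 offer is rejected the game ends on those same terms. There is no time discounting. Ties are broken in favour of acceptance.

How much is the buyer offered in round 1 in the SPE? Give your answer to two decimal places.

18.82

By backward induction:
Round 5 (the seller proposes): the buyer gets 3 if talks fail, so the seller offers 3 and keeps 77.
Round 4 (the buyer proposes): rejecting gives the seller an expected 0.75 × 77 + 0.25 × 23 = 63.5; the buyer offers that and keeps 16.5.
Round 3 (the seller proposes): rejecting gives the buyer an expected 0.75 × 16.5 + 0.25 × 3 = 13.125; the seller offers that and keeps 66.875.
Round 2 (the buyer proposes): rejecting gives the seller an expected 0.75 × 66.875 + 0.25 × 23 = 55.90625; the buyer offers that and keeps 24.09375.
Round 1 (the seller proposes): rejecting gives the buyer an expected 0.75 × 24.09375 + 0.25 × 3 = 18.8203125, so the seller offers 18.8203125, keeping 61.1796875.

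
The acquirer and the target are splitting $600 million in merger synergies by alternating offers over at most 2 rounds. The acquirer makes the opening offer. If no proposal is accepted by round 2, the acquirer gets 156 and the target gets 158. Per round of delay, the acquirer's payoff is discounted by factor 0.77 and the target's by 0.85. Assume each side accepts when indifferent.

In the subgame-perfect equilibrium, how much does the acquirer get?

222.6

By backward induction:
Round 2 (the target proposes): the acquirer gets 156 if talks fail, so the target offers 156 and keeps 444.
Round 1 (the acquirer proposes): the target can get 444 next round, worth 0.85 × 444 = 377.4 now; the acquirer offers that and keeps 222.6.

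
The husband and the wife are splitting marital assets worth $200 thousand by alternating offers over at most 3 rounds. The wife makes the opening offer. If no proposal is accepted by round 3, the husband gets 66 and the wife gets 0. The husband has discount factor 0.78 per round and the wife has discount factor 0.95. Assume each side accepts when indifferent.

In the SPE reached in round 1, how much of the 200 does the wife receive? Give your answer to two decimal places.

Round 3 (the wife proposes): the husband gets 66 if talks fail, so the wife offers 66 and keeps 134.
Round 2 (the husband proposes): the wife can get 134 next round, worth 0.95 × 134 = 127.3 now. The husband offers 127.3 and keeps 200 − 127.3 = 72.7.
Round 1 (the wife proposes): the husband can get 72.7 next round, worth 0.78 × 72.7 = 56.706 now, so the wife offers 56.706, keeping 143.294.

143.29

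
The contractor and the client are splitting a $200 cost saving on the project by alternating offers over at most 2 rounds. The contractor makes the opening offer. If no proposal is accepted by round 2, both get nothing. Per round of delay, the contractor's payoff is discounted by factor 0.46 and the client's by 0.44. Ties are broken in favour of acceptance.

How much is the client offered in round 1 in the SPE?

88

Solve by backward induction from round 2.
Round 2 (the client proposes): the contractor will accept anything ≥ 0, so the client offers 0 and keeps 200.
Round 1 (the contractor proposes): the client can get 200 next round, worth 0.44 × 200 = 88 now, so the contractor offers 88, keeping 112.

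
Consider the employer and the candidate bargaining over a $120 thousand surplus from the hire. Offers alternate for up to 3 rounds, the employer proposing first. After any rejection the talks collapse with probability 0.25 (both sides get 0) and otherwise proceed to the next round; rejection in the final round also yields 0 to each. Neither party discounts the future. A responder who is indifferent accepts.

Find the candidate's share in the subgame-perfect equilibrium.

By backward induction:
Round 3 (the employer proposes): rejection yields 0 for the candidate; the employer offers 0 and keeps 120.
Round 2 (the candidate proposes): rejecting gives the employer an expected 0.75 × 120 = 90. The candidate offers 90 and keeps 120 − 90 = 30.
Round 1 (the employer proposes): rejecting gives the candidate an expected 0.75 × 30 = 22.5; the employer offers that and keeps 97.5.

22.5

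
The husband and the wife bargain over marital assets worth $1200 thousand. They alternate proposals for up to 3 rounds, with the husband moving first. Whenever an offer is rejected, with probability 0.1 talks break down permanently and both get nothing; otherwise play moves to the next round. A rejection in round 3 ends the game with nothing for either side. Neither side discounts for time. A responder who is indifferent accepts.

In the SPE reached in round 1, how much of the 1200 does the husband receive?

By backward induction:
Round 3 (the husband proposes): rejection yields 0 for the wife; the husband offers 0 and keeps 1200.
Round 2 (the wife proposes): rejecting gives the husband an expected 0.9 × 1200 = 1080; the wife offers that and keeps 120.
Round 1 (the husband proposes): rejecting gives the wife an expected 0.9 × 120 = 108; the husband offers that and keeps 1092.

1092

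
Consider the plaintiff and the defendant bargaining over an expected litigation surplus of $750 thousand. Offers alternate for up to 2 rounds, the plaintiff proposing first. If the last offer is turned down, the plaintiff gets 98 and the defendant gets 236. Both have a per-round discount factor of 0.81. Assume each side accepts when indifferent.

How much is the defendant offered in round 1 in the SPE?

528.12

Round 2 (the defendant proposes): the plaintiff gets 98 if talks fail, so the defendant offers 98 and keeps 652.
Round 1 (the plaintiff proposes): the defendant can get 652 next round, worth 0.81 × 652 = 528.12 now, so the plaintiff offers 528.12, keeping 221.88.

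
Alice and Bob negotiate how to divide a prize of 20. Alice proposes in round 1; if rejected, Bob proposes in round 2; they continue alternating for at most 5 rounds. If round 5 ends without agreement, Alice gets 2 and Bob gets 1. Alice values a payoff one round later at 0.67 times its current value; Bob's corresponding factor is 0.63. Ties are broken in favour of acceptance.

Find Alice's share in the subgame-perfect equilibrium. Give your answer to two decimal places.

13.91

Solve by backward induction from round 5.
Round 5 (Alice proposes): Bob gets 1 if talks fail, so Alice offers 1 and keeps 19.
Round 4 (Bob proposes): Alice can get 19 next round, worth 0.67 × 19 = 12.73 now; Bob offers that and keeps 7.27.
Round 3 (Alice proposes): Bob can get 7.27 next round, worth 0.63 × 7.27 = 4.5801 now. Alice offers 4.5801 and keeps 20 − 4.5801 = 15.4199.
Round 2 (Bob proposes): Alice can get 15.4199 next round, worth 0.67 × 15.4199 = 10.331333 now; Bob offers that and keeps 9.668667.
Round 1 (Alice proposes): Bob can get 9.668667 next round, worth 0.63 × 9.668667 = 6.09126021 now. Alice offers 6.09126021 and keeps 20 − 6.09126021 = 13.90873979.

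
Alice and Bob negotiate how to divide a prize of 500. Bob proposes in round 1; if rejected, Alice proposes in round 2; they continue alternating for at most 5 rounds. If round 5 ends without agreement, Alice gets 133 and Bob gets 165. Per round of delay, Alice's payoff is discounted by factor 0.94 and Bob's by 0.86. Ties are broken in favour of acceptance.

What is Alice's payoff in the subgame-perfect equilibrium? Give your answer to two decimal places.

205.91

Work backward from the last round.
Round 5 (Bob proposes): Alice gets 133 if talks fail, so Bob offers 133 and keeps 367.
Round 4 (Alice proposes): Bob can get 367 next round, worth 0.86 × 367 = 315.62 now, so Alice offers 315.62, keeping 184.38.
Round 3 (Bob proposes): Alice can get 184.38 next round, worth 0.94 × 184.38 = 173.3172 now. Bob offers 173.3172 and keeps 500 − 173.3172 = 326.6828.
Round 2 (Alice proposes): Bob can get 326.6828 next round, worth 0.86 × 326.6828 = 280.947208 now, so Alice offers 280.947208, keeping 219.052792.
Round 1 (Bob proposes): Alice can get 219.052792 next round, worth 0.94 × 219.052792 = 205.90962448 now. Bob offers 205.90962448 and keeps 500 − 205.90962448 = 294.09037552.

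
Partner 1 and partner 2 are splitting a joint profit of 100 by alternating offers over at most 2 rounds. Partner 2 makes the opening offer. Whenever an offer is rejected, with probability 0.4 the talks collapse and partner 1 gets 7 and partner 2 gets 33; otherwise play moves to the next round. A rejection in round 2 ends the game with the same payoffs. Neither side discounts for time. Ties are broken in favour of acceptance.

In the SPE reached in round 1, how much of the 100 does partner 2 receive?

Round 2 (partner 1 proposes): partner 2 gets 33 if talks fail, so partner 1 offers 33 and keeps 67.
Round 1 (partner 2 proposes): rejecting gives partner 1 an expected 0.6 × 67 + 0.4 × 7 = 43; partner 2 offers that and keeps 57.

57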